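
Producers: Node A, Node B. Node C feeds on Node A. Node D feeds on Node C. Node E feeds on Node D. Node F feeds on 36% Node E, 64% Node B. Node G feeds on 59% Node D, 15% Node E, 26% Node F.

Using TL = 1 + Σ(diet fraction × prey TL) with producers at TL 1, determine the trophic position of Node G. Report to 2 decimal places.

Node C: 1 + 1 = 2
Node D: 1 + 2 = 3
Node E: 1 + 3 = 4
Node F: 1 + (0.36×4 + 0.64×1) = 3.08
Node G: 1 + (0.59×3 + 0.15×4 + 0.26×3.08) = 4.1708

4.17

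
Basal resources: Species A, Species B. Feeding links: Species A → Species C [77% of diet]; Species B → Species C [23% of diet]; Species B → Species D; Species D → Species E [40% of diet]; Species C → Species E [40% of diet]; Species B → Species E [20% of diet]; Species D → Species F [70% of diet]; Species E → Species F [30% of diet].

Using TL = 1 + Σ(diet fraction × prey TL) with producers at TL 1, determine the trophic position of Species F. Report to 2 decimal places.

Species C: 1 + (0.77×1 + 0.23×1) = 2
Species D: 1 + 1 = 2
Species E: 1 + (0.4×2 + 0.4×2 + 0.2×1) = 2.8
Species F: 1 + (0.7×2 + 0.3×2.8) = 3.24

3.24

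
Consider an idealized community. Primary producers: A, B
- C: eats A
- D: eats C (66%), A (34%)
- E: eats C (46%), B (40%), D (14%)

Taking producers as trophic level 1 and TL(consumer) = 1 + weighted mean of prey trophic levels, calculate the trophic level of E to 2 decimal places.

2.69

C: 1 + 1 = 2
D: 1 + (0.66×2 + 0.34×1) = 2.66
E: 1 + (0.46×2 + 0.4×1 + 0.14×2.66) = 2.6924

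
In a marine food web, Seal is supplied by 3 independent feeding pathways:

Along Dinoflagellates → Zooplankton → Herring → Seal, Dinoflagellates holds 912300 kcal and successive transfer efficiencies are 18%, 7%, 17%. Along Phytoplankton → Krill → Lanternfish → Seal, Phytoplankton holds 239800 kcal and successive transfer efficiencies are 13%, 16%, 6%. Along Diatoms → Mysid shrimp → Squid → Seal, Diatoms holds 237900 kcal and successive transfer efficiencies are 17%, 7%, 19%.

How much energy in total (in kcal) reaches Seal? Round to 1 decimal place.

Via Dinoflagellates: 912300 × 0.18 × 0.07 × 0.17 = 1954.1466 kcal
Via Phytoplankton: 239800 × 0.13 × 0.16 × 0.06 = 299.2704 kcal
Via Diatoms: 237900 × 0.17 × 0.07 × 0.19 = 537.8919 kcal
Total at Seal: 1954.1466 + 299.2704 + 537.8919 = 2791.3089 kcal

2791.3 kcal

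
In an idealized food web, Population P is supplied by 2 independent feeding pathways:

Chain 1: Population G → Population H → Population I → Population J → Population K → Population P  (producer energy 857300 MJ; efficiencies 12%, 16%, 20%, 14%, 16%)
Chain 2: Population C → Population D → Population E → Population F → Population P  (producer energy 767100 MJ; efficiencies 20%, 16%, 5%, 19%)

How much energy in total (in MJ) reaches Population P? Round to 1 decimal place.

306.9 MJ

Chain 1: 857300 × 0.12 × 0.16 × 0.2 × 0.14 × 0.16 = 73.7415168 MJ
Chain 2: 767100 × 0.2 × 0.16 × 0.05 × 0.19 = 233.1984 MJ
Total at Population P: 73.7415168 + 233.1984 = 306.9399168 MJ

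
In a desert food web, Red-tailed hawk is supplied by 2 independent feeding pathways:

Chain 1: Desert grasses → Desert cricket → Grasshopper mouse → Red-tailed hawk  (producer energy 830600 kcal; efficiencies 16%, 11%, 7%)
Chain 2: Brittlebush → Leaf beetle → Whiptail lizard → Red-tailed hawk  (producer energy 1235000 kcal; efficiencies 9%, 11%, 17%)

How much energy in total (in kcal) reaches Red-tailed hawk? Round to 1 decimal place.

Chain 1: 830600 × 0.16 × 0.11 × 0.07 = 1023.2992 kcal
Chain 2: 1235000 × 0.09 × 0.11 × 0.17 = 2078.505 kcal
Total at Red-tailed hawk: 1023.2992 + 2078.505 = 3101.8042 kcal

3101.8 kcal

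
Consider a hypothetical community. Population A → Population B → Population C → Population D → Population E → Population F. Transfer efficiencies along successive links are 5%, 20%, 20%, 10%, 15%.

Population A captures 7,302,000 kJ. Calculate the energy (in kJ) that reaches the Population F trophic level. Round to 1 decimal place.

Population B: 7302000 × 0.05 = 365100 kJ
Population C: 365100 × 0.2 = 73020 kJ
Population D: 73020 × 0.2 = 14604 kJ
Population E: 14604 × 0.1 = 1460.4 kJ
Population F: 1460.4 × 0.15 = 219.06 kJ

219.1 kJ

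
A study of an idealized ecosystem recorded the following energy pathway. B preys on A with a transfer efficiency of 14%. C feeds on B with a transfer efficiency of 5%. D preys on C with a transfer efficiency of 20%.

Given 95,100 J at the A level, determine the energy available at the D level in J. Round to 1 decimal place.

133.1 J

B: 95100 × 0.14 = 13314 J
C: 13314 × 0.05 = 665.7 J
D: 665.7 × 0.2 = 133.14 J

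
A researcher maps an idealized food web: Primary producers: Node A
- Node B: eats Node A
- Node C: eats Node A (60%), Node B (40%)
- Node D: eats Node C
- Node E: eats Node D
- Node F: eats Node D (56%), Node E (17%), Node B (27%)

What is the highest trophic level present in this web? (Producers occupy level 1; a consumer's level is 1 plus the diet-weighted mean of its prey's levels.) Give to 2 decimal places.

Node B: 1 + 1 = 2
Node C: 1 + (0.6×1 + 0.4×2) = 2.4
Node D: 1 + 2.4 = 3.4
Node E: 1 + 3.4 = 4.4
Node F: 1 + (0.56×3.4 + 0.17×4.4 + 0.27×2) = 4.192

4.40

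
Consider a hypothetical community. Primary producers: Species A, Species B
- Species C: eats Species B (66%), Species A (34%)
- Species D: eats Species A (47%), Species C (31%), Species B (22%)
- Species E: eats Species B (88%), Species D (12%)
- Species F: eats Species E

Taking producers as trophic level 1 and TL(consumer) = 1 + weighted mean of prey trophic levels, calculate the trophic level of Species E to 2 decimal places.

Species C: 1 + (0.66×1 + 0.34×1) = 2
Species D: 1 + (0.47×1 + 0.31×2 + 0.22×1) = 2.31
Species E: 1 + (0.88×1 + 0.12×2.31) = 2.1572
Species F: 1 + 2.1572 = 3.1572

2.16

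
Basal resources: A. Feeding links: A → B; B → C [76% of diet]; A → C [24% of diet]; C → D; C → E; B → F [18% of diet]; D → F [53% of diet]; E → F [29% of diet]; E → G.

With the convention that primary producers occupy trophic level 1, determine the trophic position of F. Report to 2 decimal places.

B: 1 + 1 = 2
C: 1 + (0.76×2 + 0.24×1) = 2.76
D: 1 + 2.76 = 3.76
E: 1 + 2.76 = 3.76
F: 1 + (0.18×2 + 0.53×3.76 + 0.29×3.76) = 4.4432
G: 1 + 3.76 = 4.76

4.44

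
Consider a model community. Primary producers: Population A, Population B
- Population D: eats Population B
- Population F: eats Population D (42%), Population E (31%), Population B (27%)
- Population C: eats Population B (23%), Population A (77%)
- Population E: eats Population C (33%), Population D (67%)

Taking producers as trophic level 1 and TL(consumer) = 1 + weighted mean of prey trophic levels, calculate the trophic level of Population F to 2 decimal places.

3.04

Population C: 1 + (0.23×1 + 0.77×1) = 2
Population D: 1 + 1 = 2
Population E: 1 + (0.33×2 + 0.67×2) = 3
Population F: 1 + (0.42×2 + 0.31×3 + 0.27×1) = 3.04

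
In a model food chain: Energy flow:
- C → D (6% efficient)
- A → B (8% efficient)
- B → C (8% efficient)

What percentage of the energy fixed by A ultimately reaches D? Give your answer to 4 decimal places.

0.0384%

Product of link efficiencies: 0.08 × 0.08 × 0.06 = 0.000384
As a percentage: 0.000384 × 100 = 0.0384%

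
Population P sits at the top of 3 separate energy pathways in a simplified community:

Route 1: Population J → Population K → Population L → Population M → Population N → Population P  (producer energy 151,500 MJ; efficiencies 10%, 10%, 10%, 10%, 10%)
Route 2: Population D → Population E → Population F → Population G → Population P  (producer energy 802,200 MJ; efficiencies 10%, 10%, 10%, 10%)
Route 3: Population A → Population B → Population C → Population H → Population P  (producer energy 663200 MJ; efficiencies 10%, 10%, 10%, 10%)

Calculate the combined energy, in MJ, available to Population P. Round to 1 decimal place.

148.1 MJ

Route 1: 151500 × 0.1 × 0.1 × 0.1 × 0.1 × 0.1 = 1.515 MJ
Route 2: 802200 × 0.1 × 0.1 × 0.1 × 0.1 = 80.22 MJ
Route 3: 663200 × 0.1 × 0.1 × 0.1 × 0.1 = 66.32 MJ
Total at Population P: 1.515 + 80.22 + 66.32 = 148.055 MJ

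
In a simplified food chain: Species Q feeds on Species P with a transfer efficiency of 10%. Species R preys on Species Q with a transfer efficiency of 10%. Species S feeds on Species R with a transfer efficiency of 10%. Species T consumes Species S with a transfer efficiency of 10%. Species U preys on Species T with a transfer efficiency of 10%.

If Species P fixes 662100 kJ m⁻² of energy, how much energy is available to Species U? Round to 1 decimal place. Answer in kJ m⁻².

6.6 kJ m⁻²

Species Q: 662100 × 0.1 = 66210 kJ m⁻²
Species R: 66210 × 0.1 = 6621 kJ m⁻²
Species S: 6621 × 0.1 = 662.1 kJ m⁻²
Species T: 662.1 × 0.1 = 66.21 kJ m⁻²
Species U: 66.21 × 0.1 = 6.621 kJ m⁻²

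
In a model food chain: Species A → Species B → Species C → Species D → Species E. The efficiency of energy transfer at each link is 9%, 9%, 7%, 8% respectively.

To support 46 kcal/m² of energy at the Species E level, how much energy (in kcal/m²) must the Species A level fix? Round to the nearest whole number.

Cumulative transfer efficiency: 0.09 × 0.09 × 0.07 × 0.08 = 0.00004536
Species A energy = 46 / 0.00004536 = 1014109 kcal/m²

1014109 kcal/m²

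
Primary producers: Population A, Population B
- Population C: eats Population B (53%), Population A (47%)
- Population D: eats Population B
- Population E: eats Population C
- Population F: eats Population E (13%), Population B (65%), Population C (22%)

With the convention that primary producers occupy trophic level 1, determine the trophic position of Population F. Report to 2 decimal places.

Population C: 1 + (0.53×1 + 0.47×1) = 2
Population D: 1 + 1 = 2
Population E: 1 + 2 = 3
Population F: 1 + (0.13×3 + 0.65×1 + 0.22×2) = 2.48

2.48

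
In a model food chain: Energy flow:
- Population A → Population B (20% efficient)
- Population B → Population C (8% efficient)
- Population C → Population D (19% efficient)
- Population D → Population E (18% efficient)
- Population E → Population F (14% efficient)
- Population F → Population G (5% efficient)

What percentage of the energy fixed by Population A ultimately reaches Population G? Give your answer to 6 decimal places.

Product of link efficiencies: 0.2 × 0.08 × 0.19 × 0.18 × 0.14 × 0.05 = 0.0000038304
As a percentage: 0.0000038304 × 100 = 0.000383%

0.000383%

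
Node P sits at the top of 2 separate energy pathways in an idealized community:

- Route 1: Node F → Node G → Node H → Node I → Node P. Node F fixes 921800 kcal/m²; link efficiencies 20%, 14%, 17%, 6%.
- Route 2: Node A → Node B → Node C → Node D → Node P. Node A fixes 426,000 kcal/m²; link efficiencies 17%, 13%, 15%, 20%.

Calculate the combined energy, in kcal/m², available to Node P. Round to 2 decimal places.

545.70 kcal/m²

Route 1: 921800 × 0.2 × 0.14 × 0.17 × 0.06 = 263.26608 kcal/m²
Route 2: 426000 × 0.17 × 0.13 × 0.15 × 0.2 = 282.438 kcal/m²
Total at Node P: 263.26608 + 282.438 = 545.70408 kcal/m²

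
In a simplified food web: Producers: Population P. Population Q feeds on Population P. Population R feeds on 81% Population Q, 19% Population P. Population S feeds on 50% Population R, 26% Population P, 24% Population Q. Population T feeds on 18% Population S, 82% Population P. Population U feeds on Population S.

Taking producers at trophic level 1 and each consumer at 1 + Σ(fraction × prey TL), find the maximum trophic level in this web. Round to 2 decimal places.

4.15

Population Q: 1 + 1 = 2
Population R: 1 + (0.81×2 + 0.19×1) = 2.81
Population S: 1 + (0.5×2.81 + 0.26×1 + 0.24×2) = 3.145
Population T: 1 + (0.18×3.145 + 0.82×1) = 2.3861
Population U: 1 + 3.145 = 4.145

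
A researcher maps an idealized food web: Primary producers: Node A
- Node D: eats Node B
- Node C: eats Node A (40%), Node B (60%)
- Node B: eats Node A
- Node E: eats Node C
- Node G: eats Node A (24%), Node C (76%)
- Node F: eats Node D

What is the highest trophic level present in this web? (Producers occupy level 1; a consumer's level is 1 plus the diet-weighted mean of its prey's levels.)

4

Node B: 1 + 1 = 2
Node C: 1 + (0.4×1 + 0.6×2) = 2.6
Node D: 1 + 2 = 3
Node E: 1 + 2.6 = 3.6
Node F: 1 + 3 = 4
Node G: 1 + (0.24×1 + 0.76×2.6) = 3.216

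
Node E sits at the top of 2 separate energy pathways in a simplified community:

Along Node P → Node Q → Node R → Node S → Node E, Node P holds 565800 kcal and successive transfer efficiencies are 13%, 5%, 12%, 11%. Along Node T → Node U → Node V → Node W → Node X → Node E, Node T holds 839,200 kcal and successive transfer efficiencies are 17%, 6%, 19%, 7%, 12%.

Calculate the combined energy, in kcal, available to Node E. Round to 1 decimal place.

62.2 kcal

Via Node P: 565800 × 0.13 × 0.05 × 0.12 × 0.11 = 48.54564 kcal
Via Node T: 839200 × 0.17 × 0.06 × 0.19 × 0.07 × 0.12 = 13.66150464 kcal
Total at Node E: 48.54564 + 13.66150464 = 62.20714464 kcal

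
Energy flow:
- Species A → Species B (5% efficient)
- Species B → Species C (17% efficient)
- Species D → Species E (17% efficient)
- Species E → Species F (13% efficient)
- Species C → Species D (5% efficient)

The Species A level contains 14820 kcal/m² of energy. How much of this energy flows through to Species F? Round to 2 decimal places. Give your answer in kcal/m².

Species B: 14820 × 0.05 = 741 kcal/m²
Species C: 741 × 0.17 = 125.97 kcal/m²
Species D: 125.97 × 0.05 = 6.2985 kcal/m²
Species E: 6.2985 × 0.17 = 1.070745 kcal/m²
Species F: 1.070745 × 0.13 = 0.13919685 kcal/m²

0.14 kcal/m²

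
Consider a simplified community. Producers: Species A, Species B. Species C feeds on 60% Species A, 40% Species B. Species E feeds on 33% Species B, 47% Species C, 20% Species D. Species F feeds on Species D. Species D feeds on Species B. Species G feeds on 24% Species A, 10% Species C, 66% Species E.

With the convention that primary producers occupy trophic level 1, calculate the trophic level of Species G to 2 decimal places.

Species C: 1 + (0.6×1 + 0.4×1) = 2
Species D: 1 + 1 = 2
Species E: 1 + (0.33×1 + 0.47×2 + 0.2×2) = 2.67
Species F: 1 + 2 = 3
Species G: 1 + (0.24×1 + 0.1×2 + 0.66×2.67) = 3.2022

3.20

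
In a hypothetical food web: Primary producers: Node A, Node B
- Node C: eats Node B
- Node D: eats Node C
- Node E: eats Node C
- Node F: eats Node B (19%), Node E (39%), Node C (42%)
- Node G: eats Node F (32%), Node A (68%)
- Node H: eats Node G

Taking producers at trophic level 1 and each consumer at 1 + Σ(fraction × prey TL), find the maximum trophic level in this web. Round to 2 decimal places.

3.70

Node C: 1 + 1 = 2
Node D: 1 + 2 = 3
Node E: 1 + 2 = 3
Node F: 1 + (0.19×1 + 0.39×3 + 0.42×2) = 3.2
Node G: 1 + (0.32×3.2 + 0.68×1) = 2.704
Node H: 1 + 2.704 = 3.704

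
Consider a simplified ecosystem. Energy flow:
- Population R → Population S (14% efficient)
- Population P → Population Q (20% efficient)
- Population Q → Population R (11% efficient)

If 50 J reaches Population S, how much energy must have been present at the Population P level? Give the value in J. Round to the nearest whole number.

16234 J

Cumulative transfer efficiency: 0.2 × 0.11 × 0.14 = 0.00308
Population P energy = 50 / 0.00308 = 16234 J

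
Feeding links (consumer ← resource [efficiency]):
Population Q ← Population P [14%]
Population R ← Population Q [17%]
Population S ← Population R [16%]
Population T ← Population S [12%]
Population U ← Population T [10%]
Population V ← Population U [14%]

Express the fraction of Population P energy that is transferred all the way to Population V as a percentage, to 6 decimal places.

0.000640%

Product of link efficiencies: 0.14 × 0.17 × 0.16 × 0.12 × 0.1 × 0.14 = 0.00000639744
As a percentage: 0.00000639744 × 100 = 0.000640%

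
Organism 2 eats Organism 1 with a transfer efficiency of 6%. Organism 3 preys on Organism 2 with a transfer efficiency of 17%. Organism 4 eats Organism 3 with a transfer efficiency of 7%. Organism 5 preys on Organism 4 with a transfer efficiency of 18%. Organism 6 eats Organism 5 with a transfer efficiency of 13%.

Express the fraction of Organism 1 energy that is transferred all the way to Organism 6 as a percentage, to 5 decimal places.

0.00167%

Product of link efficiencies: 0.06 × 0.17 × 0.07 × 0.18 × 0.13 = 0.0000167076
As a percentage: 0.0000167076 × 100 = 0.00167%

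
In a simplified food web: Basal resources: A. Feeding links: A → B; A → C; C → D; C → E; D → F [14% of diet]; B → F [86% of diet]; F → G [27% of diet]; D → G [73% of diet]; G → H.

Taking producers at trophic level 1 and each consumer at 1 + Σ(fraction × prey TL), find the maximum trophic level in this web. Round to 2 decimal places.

B: 1 + 1 = 2
C: 1 + 1 = 2
D: 1 + 2 = 3
E: 1 + 2 = 3
F: 1 + (0.14×3 + 0.86×2) = 3.14
G: 1 + (0.27×3.14 + 0.73×3) = 4.0378
H: 1 + 4.0378 = 5.0378

5.04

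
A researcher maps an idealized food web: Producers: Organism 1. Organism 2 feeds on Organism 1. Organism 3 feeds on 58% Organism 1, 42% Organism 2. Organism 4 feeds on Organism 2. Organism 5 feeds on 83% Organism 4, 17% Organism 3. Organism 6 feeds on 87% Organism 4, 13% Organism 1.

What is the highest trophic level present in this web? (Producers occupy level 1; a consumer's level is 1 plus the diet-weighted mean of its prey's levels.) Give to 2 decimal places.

3.90

Organism 2: 1 + 1 = 2
Organism 3: 1 + (0.58×1 + 0.42×2) = 2.42
Organism 4: 1 + 2 = 3
Organism 5: 1 + (0.83×3 + 0.17×2.42) = 3.9014
Organism 6: 1 + (0.87×3 + 0.13×1) = 3.74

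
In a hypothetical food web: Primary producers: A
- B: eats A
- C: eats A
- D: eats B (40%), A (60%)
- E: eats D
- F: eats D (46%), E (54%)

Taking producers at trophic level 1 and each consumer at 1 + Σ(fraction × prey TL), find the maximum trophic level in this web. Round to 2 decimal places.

B: 1 + 1 = 2
C: 1 + 1 = 2
D: 1 + (0.4×2 + 0.6×1) = 2.4
E: 1 + 2.4 = 3.4
F: 1 + (0.46×2.4 + 0.54×3.4) = 3.94

3.94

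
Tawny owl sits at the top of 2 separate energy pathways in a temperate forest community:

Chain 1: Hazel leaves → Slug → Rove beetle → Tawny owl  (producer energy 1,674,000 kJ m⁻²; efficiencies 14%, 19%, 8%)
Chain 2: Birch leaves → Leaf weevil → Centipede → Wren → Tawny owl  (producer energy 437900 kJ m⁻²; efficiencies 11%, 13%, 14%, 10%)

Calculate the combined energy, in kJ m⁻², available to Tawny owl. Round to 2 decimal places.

Chain 1: 1674000 × 0.14 × 0.19 × 0.08 = 3562.272 kJ m⁻²
Chain 2: 437900 × 0.11 × 0.13 × 0.14 × 0.1 = 87.66758 kJ m⁻²
Total at Tawny owl: 3562.272 + 87.66758 = 3649.93958 kJ m⁻²

3649.94 kJ m⁻²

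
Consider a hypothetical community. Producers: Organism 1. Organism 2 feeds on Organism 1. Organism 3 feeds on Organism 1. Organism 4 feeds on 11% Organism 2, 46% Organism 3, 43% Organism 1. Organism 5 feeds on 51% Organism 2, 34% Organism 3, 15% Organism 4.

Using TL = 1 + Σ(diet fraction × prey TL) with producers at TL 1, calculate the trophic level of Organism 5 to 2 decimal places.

Organism 2: 1 + 1 = 2
Organism 3: 1 + 1 = 2
Organism 4: 1 + (0.11×2 + 0.46×2 + 0.43×1) = 2.57
Organism 5: 1 + (0.51×2 + 0.34×2 + 0.15×2.57) = 3.0855

3.09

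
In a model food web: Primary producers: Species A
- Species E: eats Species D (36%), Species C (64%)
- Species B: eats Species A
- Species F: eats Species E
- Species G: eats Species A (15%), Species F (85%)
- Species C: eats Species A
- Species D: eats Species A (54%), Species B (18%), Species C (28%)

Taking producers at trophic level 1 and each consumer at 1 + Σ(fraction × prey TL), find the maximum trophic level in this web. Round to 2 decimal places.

Species B: 1 + 1 = 2
Species C: 1 + 1 = 2
Species D: 1 + (0.54×1 + 0.18×2 + 0.28×2) = 2.46
Species E: 1 + (0.36×2.46 + 0.64×2) = 3.1656
Species F: 1 + 3.1656 = 4.1656
Species G: 1 + (0.15×1 + 0.85×4.1656) = 4.69076

4.69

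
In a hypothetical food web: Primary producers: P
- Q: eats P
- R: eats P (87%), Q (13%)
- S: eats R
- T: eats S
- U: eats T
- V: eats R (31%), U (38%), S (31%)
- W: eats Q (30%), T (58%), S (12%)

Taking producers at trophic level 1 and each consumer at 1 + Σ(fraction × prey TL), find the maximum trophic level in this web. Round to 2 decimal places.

5.13

Q: 1 + 1 = 2
R: 1 + (0.87×1 + 0.13×2) = 2.13
S: 1 + 2.13 = 3.13
T: 1 + 3.13 = 4.13
U: 1 + 4.13 = 5.13
V: 1 + (0.31×2.13 + 0.38×5.13 + 0.31×3.13) = 4.58
W: 1 + (0.3×2 + 0.58×4.13 + 0.12×3.13) = 4.371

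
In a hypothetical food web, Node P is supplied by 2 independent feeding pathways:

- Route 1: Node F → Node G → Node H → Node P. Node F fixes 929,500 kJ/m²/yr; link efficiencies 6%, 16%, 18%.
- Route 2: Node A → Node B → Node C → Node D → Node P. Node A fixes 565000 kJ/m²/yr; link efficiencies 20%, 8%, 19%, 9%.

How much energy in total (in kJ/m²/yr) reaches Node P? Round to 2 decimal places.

1760.76 kJ/m²/yr

Route 1: 929500 × 0.06 × 0.16 × 0.18 = 1606.176 kJ/m²/yr
Route 2: 565000 × 0.2 × 0.08 × 0.19 × 0.09 = 154.584 kJ/m²/yr
Total at Node P: 1606.176 + 154.584 = 1760.76 kJ/m²/yr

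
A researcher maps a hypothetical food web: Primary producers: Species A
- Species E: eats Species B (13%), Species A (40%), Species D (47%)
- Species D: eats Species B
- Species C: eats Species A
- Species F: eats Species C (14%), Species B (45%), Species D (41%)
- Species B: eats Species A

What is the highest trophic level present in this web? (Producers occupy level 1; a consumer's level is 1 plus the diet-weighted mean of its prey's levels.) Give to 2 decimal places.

3.41

Species B: 1 + 1 = 2
Species C: 1 + 1 = 2
Species D: 1 + 2 = 3
Species E: 1 + (0.13×2 + 0.4×1 + 0.47×3) = 3.07
Species F: 1 + (0.14×2 + 0.45×2 + 0.41×3) = 3.41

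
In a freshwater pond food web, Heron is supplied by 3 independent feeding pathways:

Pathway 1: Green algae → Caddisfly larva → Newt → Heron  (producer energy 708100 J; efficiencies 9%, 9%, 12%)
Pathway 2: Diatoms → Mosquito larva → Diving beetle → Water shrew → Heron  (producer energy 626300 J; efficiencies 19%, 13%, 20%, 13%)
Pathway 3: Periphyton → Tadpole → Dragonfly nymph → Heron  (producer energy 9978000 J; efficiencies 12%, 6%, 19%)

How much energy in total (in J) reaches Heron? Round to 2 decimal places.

Pathway 1: 708100 × 0.09 × 0.09 × 0.12 = 688.2732 J
Pathway 2: 626300 × 0.19 × 0.13 × 0.2 × 0.13 = 402.20986 J
Pathway 3: 9978000 × 0.12 × 0.06 × 0.19 = 13649.904 J
Total at Heron: 688.2732 + 402.20986 + 13649.904 = 14740.38706 J

14740.39 J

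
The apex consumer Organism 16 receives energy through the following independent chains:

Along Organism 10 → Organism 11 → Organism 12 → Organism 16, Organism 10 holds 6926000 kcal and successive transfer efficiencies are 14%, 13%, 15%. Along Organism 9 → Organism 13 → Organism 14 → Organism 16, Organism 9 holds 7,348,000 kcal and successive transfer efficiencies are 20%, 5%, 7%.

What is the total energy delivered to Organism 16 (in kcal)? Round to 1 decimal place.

Via Organism 10: 6926000 × 0.14 × 0.13 × 0.15 = 18907.98 kcal
Via Organism 9: 7348000 × 0.2 × 0.05 × 0.07 = 5143.6 kcal
Total at Organism 16: 18907.98 + 5143.6 = 24051.58 kcal

24051.6 kcal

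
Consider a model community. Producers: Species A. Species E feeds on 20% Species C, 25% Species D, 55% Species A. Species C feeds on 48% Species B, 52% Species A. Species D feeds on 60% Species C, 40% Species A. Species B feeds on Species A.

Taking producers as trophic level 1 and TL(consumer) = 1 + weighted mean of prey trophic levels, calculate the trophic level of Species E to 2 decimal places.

Species B: 1 + 1 = 2
Species C: 1 + (0.48×2 + 0.52×1) = 2.48
Species D: 1 + (0.6×2.48 + 0.4×1) = 2.888
Species E: 1 + (0.2×2.48 + 0.25×2.888 + 0.55×1) = 2.768

2.77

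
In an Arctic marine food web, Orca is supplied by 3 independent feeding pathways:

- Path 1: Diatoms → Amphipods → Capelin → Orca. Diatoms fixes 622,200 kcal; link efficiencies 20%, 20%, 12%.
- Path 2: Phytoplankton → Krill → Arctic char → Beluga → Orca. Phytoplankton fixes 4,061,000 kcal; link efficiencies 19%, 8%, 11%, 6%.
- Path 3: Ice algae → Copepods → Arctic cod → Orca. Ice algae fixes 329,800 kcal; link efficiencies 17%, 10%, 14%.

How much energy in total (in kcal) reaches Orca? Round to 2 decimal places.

Path 1: 622200 × 0.2 × 0.2 × 0.12 = 2986.56 kcal
Path 2: 4061000 × 0.19 × 0.08 × 0.11 × 0.06 = 407.39952 kcal
Path 3: 329800 × 0.17 × 0.1 × 0.14 = 784.924 kcal
Total at Orca: 2986.56 + 407.39952 + 784.924 = 4178.88352 kcal

4178.88 kcal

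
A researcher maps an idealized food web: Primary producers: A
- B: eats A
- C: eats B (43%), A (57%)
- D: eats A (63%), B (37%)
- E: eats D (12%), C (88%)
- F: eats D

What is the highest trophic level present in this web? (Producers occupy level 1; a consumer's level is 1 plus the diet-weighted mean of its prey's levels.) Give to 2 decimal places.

B: 1 + 1 = 2
C: 1 + (0.43×2 + 0.57×1) = 2.43
D: 1 + (0.63×1 + 0.37×2) = 2.37
E: 1 + (0.12×2.37 + 0.88×2.43) = 3.4228
F: 1 + 2.37 = 3.37

3.42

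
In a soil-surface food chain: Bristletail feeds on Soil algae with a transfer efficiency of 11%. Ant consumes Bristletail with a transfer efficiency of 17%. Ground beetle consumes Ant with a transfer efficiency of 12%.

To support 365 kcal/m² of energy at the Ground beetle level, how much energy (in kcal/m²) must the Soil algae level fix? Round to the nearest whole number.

162656 kcal/m²

Cumulative transfer efficiency: 0.11 × 0.17 × 0.12 = 0.002244
Soil algae energy = 365 / 0.002244 = 162656 kcal/m²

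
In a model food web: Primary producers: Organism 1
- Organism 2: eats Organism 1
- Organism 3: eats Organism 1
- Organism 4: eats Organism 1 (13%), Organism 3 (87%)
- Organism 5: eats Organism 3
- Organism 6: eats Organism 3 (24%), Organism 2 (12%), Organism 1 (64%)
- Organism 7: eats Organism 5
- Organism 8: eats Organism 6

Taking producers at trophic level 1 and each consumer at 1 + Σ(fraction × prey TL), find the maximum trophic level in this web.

Organism 2: 1 + 1 = 2
Organism 3: 1 + 1 = 2
Organism 4: 1 + (0.13×1 + 0.87×2) = 2.87
Organism 5: 1 + 2 = 3
Organism 6: 1 + (0.24×2 + 0.12×2 + 0.64×1) = 2.36
Organism 7: 1 + 3 = 4
Organism 8: 1 + 2.36 = 3.36

4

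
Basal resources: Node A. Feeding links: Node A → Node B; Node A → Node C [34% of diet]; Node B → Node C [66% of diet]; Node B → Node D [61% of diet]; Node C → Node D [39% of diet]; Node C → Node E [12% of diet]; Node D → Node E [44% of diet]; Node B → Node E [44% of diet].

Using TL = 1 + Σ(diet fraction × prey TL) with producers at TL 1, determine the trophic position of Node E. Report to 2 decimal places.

3.63

Node B: 1 + 1 = 2
Node C: 1 + (0.34×1 + 0.66×2) = 2.66
Node D: 1 + (0.61×2 + 0.39×2.66) = 3.2574
Node E: 1 + (0.12×2.66 + 0.44×3.2574 + 0.44×2) = 3.632456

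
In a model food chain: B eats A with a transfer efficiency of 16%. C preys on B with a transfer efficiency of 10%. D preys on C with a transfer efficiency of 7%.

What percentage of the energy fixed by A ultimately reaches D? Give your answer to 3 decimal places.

0.112%

Product of link efficiencies: 0.16 × 0.1 × 0.07 = 0.00112
As a percentage: 0.00112 × 100 = 0.112%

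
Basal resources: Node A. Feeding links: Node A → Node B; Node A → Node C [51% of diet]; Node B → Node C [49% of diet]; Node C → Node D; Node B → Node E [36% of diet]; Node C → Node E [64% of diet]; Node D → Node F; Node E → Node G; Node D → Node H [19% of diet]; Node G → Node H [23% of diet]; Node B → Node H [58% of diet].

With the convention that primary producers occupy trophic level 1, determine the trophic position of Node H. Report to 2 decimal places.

3.82

Node B: 1 + 1 = 2
Node C: 1 + (0.51×1 + 0.49×2) = 2.49
Node D: 1 + 2.49 = 3.49
Node E: 1 + (0.36×2 + 0.64×2.49) = 3.3136
Node F: 1 + 3.49 = 4.49
Node G: 1 + 3.3136 = 4.3136
Node H: 1 + (0.19×3.49 + 0.23×4.3136 + 0.58×2) = 3.815228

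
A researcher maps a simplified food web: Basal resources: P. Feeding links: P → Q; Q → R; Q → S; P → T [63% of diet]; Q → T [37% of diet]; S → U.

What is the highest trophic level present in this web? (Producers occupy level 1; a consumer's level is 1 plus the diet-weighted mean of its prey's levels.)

4

Q: 1 + 1 = 2
R: 1 + 2 = 3
S: 1 + 2 = 3
T: 1 + (0.63×1 + 0.37×2) = 2.37
U: 1 + 3 = 4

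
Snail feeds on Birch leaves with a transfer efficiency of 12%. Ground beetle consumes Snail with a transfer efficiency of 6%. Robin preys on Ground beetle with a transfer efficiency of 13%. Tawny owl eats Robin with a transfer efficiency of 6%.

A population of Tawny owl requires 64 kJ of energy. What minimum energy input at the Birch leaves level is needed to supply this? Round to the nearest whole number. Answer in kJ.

Cumulative transfer efficiency: 0.12 × 0.06 × 0.13 × 0.06 = 0.00005616
Birch leaves energy = 64 / 0.00005616 = 1139601 kJ

1139601 kJ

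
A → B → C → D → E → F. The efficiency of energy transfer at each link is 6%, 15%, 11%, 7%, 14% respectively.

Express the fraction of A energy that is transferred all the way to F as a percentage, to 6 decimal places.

0.000970%

Product of link efficiencies: 0.06 × 0.15 × 0.11 × 0.07 × 0.14 = 0.000009702
As a percentage: 0.000009702 × 100 = 0.000970%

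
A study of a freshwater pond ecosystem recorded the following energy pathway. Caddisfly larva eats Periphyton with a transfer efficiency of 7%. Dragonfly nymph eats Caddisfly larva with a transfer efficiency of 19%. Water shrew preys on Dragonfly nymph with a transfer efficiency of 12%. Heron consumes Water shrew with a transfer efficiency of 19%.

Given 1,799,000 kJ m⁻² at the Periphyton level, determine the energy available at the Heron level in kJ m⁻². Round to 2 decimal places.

545.53 kJ m⁻²

Caddisfly larva: 1799000 × 0.07 = 125930 kJ m⁻²
Dragonfly nymph: 125930 × 0.19 = 23926.7 kJ m⁻²
Water shrew: 23926.7 × 0.12 = 2871.204 kJ m⁻²
Heron: 2871.204 × 0.19 = 545.52876 kJ m⁻²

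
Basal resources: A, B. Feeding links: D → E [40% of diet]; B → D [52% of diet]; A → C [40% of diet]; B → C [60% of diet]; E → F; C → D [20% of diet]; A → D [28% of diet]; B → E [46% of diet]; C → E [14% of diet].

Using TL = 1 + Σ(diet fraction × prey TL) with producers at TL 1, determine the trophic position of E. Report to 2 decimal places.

C: 1 + (0.4×1 + 0.6×1) = 2
D: 1 + (0.52×1 + 0.28×1 + 0.2×2) = 2.2
E: 1 + (0.14×2 + 0.4×2.2 + 0.46×1) = 2.62
F: 1 + 2.62 = 3.62

2.62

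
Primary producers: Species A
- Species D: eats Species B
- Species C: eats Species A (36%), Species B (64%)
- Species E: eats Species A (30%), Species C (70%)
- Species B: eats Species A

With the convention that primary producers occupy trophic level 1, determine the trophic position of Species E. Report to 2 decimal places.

Species B: 1 + 1 = 2
Species C: 1 + (0.36×1 + 0.64×2) = 2.64
Species D: 1 + 2 = 3
Species E: 1 + (0.3×1 + 0.7×2.64) = 3.148

3.15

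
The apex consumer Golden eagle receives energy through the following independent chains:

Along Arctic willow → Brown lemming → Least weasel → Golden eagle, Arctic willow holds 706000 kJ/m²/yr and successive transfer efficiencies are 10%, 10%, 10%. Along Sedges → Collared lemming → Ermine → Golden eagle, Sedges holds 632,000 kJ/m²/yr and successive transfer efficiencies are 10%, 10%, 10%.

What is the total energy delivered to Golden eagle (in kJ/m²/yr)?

1338 kJ/m²/yr

Via Arctic willow: 706000 × 0.1 × 0.1 × 0.1 = 706 kJ/m²/yr
Via Sedges: 632000 × 0.1 × 0.1 × 0.1 = 632 kJ/m²/yr
Total at Golden eagle: 706 + 632 = 1338 kJ/m²/yr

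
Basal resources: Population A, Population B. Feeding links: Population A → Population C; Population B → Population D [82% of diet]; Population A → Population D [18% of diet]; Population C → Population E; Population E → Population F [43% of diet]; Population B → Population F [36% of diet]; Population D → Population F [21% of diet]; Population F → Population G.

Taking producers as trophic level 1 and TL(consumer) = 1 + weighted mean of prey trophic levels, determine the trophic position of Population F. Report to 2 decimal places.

Population C: 1 + 1 = 2
Population D: 1 + (0.82×1 + 0.18×1) = 2
Population E: 1 + 2 = 3
Population F: 1 + (0.43×3 + 0.36×1 + 0.21×2) = 3.07
Population G: 1 + 3.07 = 4.07

3.07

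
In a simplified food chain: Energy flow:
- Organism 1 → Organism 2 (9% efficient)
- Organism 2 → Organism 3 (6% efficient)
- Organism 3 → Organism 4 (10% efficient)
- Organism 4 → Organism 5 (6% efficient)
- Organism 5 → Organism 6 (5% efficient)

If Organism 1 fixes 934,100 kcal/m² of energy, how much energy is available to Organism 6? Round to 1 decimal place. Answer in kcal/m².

1.5 kcal/m²

Organism 2: 934100 × 0.09 = 84069 kcal/m²
Organism 3: 84069 × 0.06 = 5044.14 kcal/m²
Organism 4: 5044.14 × 0.1 = 504.414 kcal/m²
Organism 5: 504.414 × 0.06 = 30.26484 kcal/m²
Organism 6: 30.26484 × 0.05 = 1.513242 kcal/m²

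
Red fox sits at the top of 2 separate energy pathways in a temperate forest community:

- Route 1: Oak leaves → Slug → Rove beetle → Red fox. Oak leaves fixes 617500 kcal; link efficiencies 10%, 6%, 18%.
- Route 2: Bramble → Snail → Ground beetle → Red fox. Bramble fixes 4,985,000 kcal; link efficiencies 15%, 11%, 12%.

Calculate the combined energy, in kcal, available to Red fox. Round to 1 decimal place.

10537.2 kcal

Route 1: 617500 × 0.1 × 0.06 × 0.18 = 666.9 kcal
Route 2: 4985000 × 0.15 × 0.11 × 0.12 = 9870.3 kcal
Total at Red fox: 666.9 + 9870.3 = 10537.2 kcal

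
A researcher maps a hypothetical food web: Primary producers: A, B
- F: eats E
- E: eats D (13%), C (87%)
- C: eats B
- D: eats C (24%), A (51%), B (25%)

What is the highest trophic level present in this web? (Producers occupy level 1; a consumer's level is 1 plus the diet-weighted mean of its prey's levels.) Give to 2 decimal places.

4.03

C: 1 + 1 = 2
D: 1 + (0.24×2 + 0.51×1 + 0.25×1) = 2.24
E: 1 + (0.13×2.24 + 0.87×2) = 3.0312
F: 1 + 3.0312 = 4.0312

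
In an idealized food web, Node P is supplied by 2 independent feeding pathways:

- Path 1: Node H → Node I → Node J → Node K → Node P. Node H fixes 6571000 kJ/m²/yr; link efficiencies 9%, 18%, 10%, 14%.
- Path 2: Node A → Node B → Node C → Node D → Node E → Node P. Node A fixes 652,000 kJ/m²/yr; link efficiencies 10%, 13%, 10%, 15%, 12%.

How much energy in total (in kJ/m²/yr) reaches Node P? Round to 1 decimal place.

1505.6 kJ/m²/yr

Path 1: 6571000 × 0.09 × 0.18 × 0.1 × 0.14 = 1490.3028 kJ/m²/yr
Path 2: 652000 × 0.1 × 0.13 × 0.1 × 0.15 × 0.12 = 15.2568 kJ/m²/yr
Total at Node P: 1490.3028 + 15.2568 = 1505.5596 kJ/m²/yr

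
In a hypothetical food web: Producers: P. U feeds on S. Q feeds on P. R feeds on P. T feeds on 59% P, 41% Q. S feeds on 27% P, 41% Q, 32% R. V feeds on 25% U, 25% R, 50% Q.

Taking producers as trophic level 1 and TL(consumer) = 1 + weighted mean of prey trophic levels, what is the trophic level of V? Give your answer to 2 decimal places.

3.43

Q: 1 + 1 = 2
R: 1 + 1 = 2
S: 1 + (0.27×1 + 0.41×2 + 0.32×2) = 2.73
T: 1 + (0.59×1 + 0.41×2) = 2.41
U: 1 + 2.73 = 3.73
V: 1 + (0.25×3.73 + 0.25×2 + 0.5×2) = 3.4325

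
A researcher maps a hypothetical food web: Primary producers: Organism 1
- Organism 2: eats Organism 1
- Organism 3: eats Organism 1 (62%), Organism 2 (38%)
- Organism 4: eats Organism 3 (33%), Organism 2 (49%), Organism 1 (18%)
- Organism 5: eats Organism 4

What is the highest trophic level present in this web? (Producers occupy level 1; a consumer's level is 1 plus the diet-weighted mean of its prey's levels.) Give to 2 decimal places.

3.95

Organism 2: 1 + 1 = 2
Organism 3: 1 + (0.62×1 + 0.38×2) = 2.38
Organism 4: 1 + (0.33×2.38 + 0.49×2 + 0.18×1) = 2.9454
Organism 5: 1 + 2.9454 = 3.9454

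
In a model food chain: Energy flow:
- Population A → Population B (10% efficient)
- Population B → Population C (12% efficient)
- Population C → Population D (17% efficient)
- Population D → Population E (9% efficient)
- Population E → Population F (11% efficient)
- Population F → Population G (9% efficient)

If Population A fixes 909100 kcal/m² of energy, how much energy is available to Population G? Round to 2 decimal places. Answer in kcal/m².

1.65 kcal/m²

Population B: 909100 × 0.1 = 90910 kcal/m²
Population C: 90910 × 0.12 = 10909.2 kcal/m²
Population D: 10909.2 × 0.17 = 1854.564 kcal/m²
Population E: 1854.564 × 0.09 = 166.91076 kcal/m²
Population F: 166.91076 × 0.11 = 18.3601836 kcal/m²
Population G: 18.3601836 × 0.09 = 1.652416524 kcal/m²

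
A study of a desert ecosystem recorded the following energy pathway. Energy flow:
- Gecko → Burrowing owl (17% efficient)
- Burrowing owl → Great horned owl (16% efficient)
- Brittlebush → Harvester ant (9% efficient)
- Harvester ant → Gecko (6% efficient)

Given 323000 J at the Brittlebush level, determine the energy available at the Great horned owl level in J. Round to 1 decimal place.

47.4 J

Harvester ant: 323000 × 0.09 = 29070 J
Gecko: 29070 × 0.06 = 1744.2 J
Burrowing owl: 1744.2 × 0.17 = 296.514 J
Great horned owl: 296.514 × 0.16 = 47.44224 J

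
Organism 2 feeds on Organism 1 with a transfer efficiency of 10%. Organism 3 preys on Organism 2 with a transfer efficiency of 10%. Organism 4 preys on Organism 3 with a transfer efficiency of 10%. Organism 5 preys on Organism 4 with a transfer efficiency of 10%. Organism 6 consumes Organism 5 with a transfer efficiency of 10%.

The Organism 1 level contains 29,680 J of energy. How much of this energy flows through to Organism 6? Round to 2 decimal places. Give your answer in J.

0.30 J

Organism 2: 29680 × 0.1 = 2968 J
Organism 3: 2968 × 0.1 = 296.8 J
Organism 4: 296.8 × 0.1 = 29.68 J
Organism 5: 29.68 × 0.1 = 2.968 J
Organism 6: 2.968 × 0.1 = 0.2968 J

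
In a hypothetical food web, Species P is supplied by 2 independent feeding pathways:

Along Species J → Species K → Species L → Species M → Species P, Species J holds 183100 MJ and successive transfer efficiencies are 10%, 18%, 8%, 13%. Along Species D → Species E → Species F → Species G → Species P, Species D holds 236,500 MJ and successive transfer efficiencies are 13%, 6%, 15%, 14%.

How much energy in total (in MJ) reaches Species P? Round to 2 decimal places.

Via Species J: 183100 × 0.1 × 0.18 × 0.08 × 0.13 = 34.27632 MJ
Via Species D: 236500 × 0.13 × 0.06 × 0.15 × 0.14 = 38.7387 MJ
Total at Species P: 34.27632 + 38.7387 = 73.01502 MJ

73.02 MJ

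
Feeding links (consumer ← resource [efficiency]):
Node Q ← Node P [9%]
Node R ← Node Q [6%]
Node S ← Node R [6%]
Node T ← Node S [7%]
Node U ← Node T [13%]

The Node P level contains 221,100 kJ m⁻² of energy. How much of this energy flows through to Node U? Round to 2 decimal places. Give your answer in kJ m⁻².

Node Q: 221100 × 0.09 = 19899 kJ m⁻²
Node R: 19899 × 0.06 = 1193.94 kJ m⁻²
Node S: 1193.94 × 0.06 = 71.6364 kJ m⁻²
Node T: 71.6364 × 0.07 = 5.014548 kJ m⁻²
Node U: 5.014548 × 0.13 = 0.65189124 kJ m⁻²

0.65 kJ m⁻²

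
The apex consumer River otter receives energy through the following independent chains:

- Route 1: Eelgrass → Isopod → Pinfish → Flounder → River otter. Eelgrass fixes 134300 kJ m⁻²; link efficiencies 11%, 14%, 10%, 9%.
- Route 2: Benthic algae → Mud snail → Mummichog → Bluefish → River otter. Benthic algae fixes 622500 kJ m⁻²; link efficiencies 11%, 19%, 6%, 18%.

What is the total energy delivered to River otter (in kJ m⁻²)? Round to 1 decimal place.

Route 1: 134300 × 0.11 × 0.14 × 0.1 × 0.09 = 18.61398 kJ m⁻²
Route 2: 622500 × 0.11 × 0.19 × 0.06 × 0.18 = 140.5107 kJ m⁻²
Total at River otter: 18.61398 + 140.5107 = 159.12468 kJ m⁻²

159.1 kJ m⁻²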